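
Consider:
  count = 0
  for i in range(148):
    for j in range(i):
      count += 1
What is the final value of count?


For each i, the inner loop runs i times:
  i=0: inner runs 0 times
  i=1: inner runs 1 time
  i=2: inner runs 2 times
  i=3: inner runs 3 times
  i=4: inner runs 4 times
  i=5: inner runs 5 times
  i=6: inner runs 6 times
  i=7: inner runs 7 times
  ...
Total = 0 + 1 + 2 + ... + 147 = 148*(148-1)/2 = 10878


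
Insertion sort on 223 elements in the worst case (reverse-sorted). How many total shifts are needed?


In the worst case (reverse-sorted), each element shifts past all previous:
  Element 1: 1 shifts
  Element 2: 2 shifts
  Element 3: 3 shifts
  Element 4: 4 shifts
  Element 5: 5 shifts
  ...
  Element 222: 222 shifts
Total = 1 + 2 + ... + 222
= 223*(223-1)/2 = 24753


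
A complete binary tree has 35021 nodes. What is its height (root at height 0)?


In a complete binary tree, level k holds nodes 2^k .. 2^(k+1)-1 (1-indexed).
Height = floor(log2(n)) = floor(log2(35021)) = 15
Check: 2^15 = 32768 <= 35021 < 65536 = 2^16


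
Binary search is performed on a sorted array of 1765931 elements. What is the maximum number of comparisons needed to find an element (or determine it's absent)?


Binary search halves the search space each comparison:
  Step 1: search space = 1765931 -> 882965
  Step 2: search space = 882965 -> 441482
  Step 3: search space = 441482 -> 220741
  Step 4: search space = 220741 -> 110370
  Step 5: search space = 110370 -> 55185
  Step 6: search space = 55185 -> 27592
  Step 7: search space = 27592 -> 13796
  Step 8: search space = 13796 -> 6898
  Step 9: search space = 6898 -> 3449
  Step 10: search space = 3449 -> 1724
  Step 11: search space = 1724 -> 862
  Step 12: search space = 862 -> 431
  Step 13: search space = 431 -> 215
  Step 14: search space = 215 -> 107
  Step 15: search space = 107 -> 53
  Step 16: search space = 53 -> 26
  Step 17: search space = 26 -> 13
  Step 18: search space = 13 -> 6
  Step 19: search space = 6 -> 3
  Step 20: search space = 3 -> 1
  Step 21: search space = 1 (final check)
Maximum comparisons = floor(log2(1765931)) + 1 = 20 + 1 = 21


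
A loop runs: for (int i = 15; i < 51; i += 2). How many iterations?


Loop starts at i = 15, increments by 2, stops when i >= 51.
Number of iterations = ceil((51 - 15) / 2)
= ceil(36 / 2)
= 18


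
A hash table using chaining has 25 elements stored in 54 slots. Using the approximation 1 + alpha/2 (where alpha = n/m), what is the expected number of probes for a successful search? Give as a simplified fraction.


Load factor alpha = n/m = 25/54
Expected probes = 1 + alpha/2 = 1 + 25/(2*54)
= 1 + 25/108
= 108/108 + 25/108
= 133/108


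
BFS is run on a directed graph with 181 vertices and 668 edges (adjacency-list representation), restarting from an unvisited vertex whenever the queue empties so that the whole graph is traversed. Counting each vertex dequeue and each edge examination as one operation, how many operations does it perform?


A full BFS traversal dequeues each vertex exactly once and examines each directed edge exactly once.
V = 181 (vertex processing cost)
E = 668 (edge examination cost)
Total operations proportional to V + E = 181 + 668 = 849


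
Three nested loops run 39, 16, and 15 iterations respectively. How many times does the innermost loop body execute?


Loop 1 (outermost): 39 iterations
Loop 2 (middle): 16 iterations per outer
Loop 3 (innermost): 15 iterations per middle
Total = 39 * 16 * 15 = 9360


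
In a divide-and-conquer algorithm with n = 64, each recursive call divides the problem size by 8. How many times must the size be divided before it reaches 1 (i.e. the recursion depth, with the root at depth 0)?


Number of divisions = log_8(64)
Sizes: 64 -> 8 -> 1 (2 divisions)
Recursion depth = 2


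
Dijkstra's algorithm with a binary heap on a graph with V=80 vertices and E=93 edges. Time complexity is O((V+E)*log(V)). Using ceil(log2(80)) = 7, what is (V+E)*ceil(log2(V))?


Dijkstra with a binary heap: each vertex is extracted once, each edge may relax once.
Each heap operation costs O(log V).
V + E = 80 + 93 = 173
ceil(log2(80)) = 7 (since 2^6 = 64 < 80 <= 128 = 2^7)
Total heap work = (V+E) * ceil(log2(V)) = 173 * 7 = 1211


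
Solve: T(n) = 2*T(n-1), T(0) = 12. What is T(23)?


Unrolling:
T(23) = 2*T(22) = 2^2*T(21) = ... = 2^23*T(0)
= 2^23 * 12
= 8388608 * 12 = 100663296


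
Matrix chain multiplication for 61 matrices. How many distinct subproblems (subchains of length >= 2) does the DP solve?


Subproblems are indexed by (i, j) where i < j.
Number of such pairs = n*(n-1)/2
= 61 * 60 / 2
= 1830


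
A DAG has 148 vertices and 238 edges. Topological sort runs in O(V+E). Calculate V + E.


V = 148 (vertex processing)
E = 238 (edge processing)
V + E = 148 + 238 = 386


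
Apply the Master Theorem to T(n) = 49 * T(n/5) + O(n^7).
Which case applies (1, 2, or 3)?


The Master Theorem: T(n) = a*T(n/b) + O(n^c)
  a = 49, b = 5, c = 7
log_b(a) = log_5(49) ~ 2.418
Compare b^c with a: 5^7 = 78125 > 49, so c > log_b(a).
Since c > log_b(a), Case 3 applies.
T(n) = O(n^7)
Master Theorem case = 3


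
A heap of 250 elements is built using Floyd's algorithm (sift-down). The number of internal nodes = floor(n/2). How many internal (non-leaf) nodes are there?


Leaf nodes occupy roughly half the array.
Sift-down is called for each internal node, starting from the last one.
Internal nodes = floor(n/2) = floor(250/2) = 125


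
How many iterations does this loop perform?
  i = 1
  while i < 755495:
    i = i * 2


The loop variable doubles each iteration:
i = 1 -> 2 -> 4 -> 8 -> 16 -> 32 -> 64 -> 128 -> 256 -> 512 -> 1024 -> 2048 -> 4096 -> 8192 -> 16384 -> 32768 -> 65536 -> 131072 -> 262144 -> 524288 -> 1048576 (stop, 1048576 >= 755495)
Number of doublings = ceil(log2(755495)) = 20


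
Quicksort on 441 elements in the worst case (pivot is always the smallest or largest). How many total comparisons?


In the worst case, each partition step picks the worst pivot:
  Partition 1: 440 comparisons (n-1 elements to compare)
  Partition 2: 439 comparisons
  Partition 3: 438 comparisons
  Partition 4: 437 comparisons
  Partition 5: 436 comparisons
  ...
  Last partition: 0 comparisons
Total = (n-1) + (n-2) + ... + 1 + 0 = n*(n-1)/2
= 441*440/2 = 97020


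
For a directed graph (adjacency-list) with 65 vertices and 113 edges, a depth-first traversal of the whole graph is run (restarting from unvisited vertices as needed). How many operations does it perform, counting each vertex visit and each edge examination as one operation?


A full DFS traversal visits each vertex once and examines each edge once.
V = 65
E = 113
Sum = 65 + 113 = 178


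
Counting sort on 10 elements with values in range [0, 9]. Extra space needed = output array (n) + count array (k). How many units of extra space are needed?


Output array size: 10 (to store sorted result)
Count array size: 10 (one slot per possible value, range 0 to 9)
Total extra space = 10 + 10 = 20


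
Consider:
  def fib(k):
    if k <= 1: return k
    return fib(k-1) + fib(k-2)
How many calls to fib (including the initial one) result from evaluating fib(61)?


Let C(m) = total calls to evaluate fib(m). Then C(0)=C(1)=1, and
C(m) = 1 + C(m-1) + C(m-2) for m >= 2.
Build the table (each entry = 1 + previous two):
  C(0) = 1
  C(1) = 1
  C(2) = 1 + 1 + 1 = 3
  C(3) = 1 + 3 + 1 = 5
  C(4) = 1 + 5 + 3 = 9
  C(5) = 1 + 9 + 5 = 15
  C(6) = 1 + 15 + 9 = 25
  C(7) = 1 + 25 + 15 = 41
  C(8) = 1 + 41 + 25 = 67
  C(9) = 1 + 67 + 41 = 109
  C(10) = 1 + 109 + 67 = 177
  C(11) = 1 + 177 + 109 = 287
  C(12) = 1 + 287 + 177 = 465
  C(13) = 1 + 465 + 287 = 753
  C(14) = 1 + 753 + 465 = 1219
  C(15) = 1 + 1219 + 753 = 1973
  C(16) = 1 + 1973 + 1219 = 3193
  C(17) = 1 + 3193 + 1973 = 5167
  C(18) = 1 + 5167 + 3193 = 8361
  C(19) = 1 + 8361 + 5167 = 13529
  C(20) = 1 + 13529 + 8361 = 21891
  C(21) = 1 + 21891 + 13529 = 35421
  C(22) = 1 + 35421 + 21891 = 57313
  C(23) = 1 + 57313 + 35421 = 92735
  C(24) = 1 + 92735 + 57313 = 150049
  C(25) = 1 + 150049 + 92735 = 242785
  C(26) = 1 + 242785 + 150049 = 392835
  C(27) = 1 + 392835 + 242785 = 635621
  C(28) = 1 + 635621 + 392835 = 1028457
  C(29) = 1 + 1028457 + 635621 = 1664079
  C(30) = 1 + 1664079 + 1028457 = 2692537
  C(31) = 1 + 2692537 + 1664079 = 4356617
  C(32) = 1 + 4356617 + 2692537 = 7049155
  C(33) = 1 + 7049155 + 4356617 = 11405773
  C(34) = 1 + 11405773 + 7049155 = 18454929
  C(35) = 1 + 18454929 + 11405773 = 29860703
  C(36) = 1 + 29860703 + 18454929 = 48315633
  C(37) = 1 + 48315633 + 29860703 = 78176337
  C(38) = 1 + 78176337 + 48315633 = 126491971
  C(39) = 1 + 126491971 + 78176337 = 204668309
  C(40) = 1 + 204668309 + 126491971 = 331160281
  C(41) = 1 + 331160281 + 204668309 = 535828591
  C(42) = 1 + 535828591 + 331160281 = 866988873
  C(43) = 1 + 866988873 + 535828591 = 1402817465
  C(44) = 1 + 1402817465 + 866988873 = 2269806339
  C(45) = 1 + 2269806339 + 1402817465 = 3672623805
  C(46) = 1 + 3672623805 + 2269806339 = 5942430145
  C(47) = 1 + 5942430145 + 3672623805 = 9615053951
  C(48) = 1 + 9615053951 + 5942430145 = 15557484097
  C(49) = 1 + 15557484097 + 9615053951 = 25172538049
  C(50) = 1 + 25172538049 + 15557484097 = 40730022147
  C(51) = 1 + 40730022147 + 25172538049 = 65902560197
  C(52) = 1 + 65902560197 + 40730022147 = 106632582345
  C(53) = 1 + 106632582345 + 65902560197 = 172535142543
  C(54) = 1 + 172535142543 + 106632582345 = 279167724889
  C(55) = 1 + 279167724889 + 172535142543 = 451702867433
  C(56) = 1 + 451702867433 + 279167724889 = 730870592323
  C(57) = 1 + 730870592323 + 451702867433 = 1182573459757
  C(58) = 1 + 1182573459757 + 730870592323 = 1913444052081
  C(59) = 1 + 1913444052081 + 1182573459757 = 3096017511839
  C(60) = 1 + 3096017511839 + 1913444052081 = 5009461563921
  C(61) = 1 + 5009461563921 + 3096017511839 = 8105479075761
Total calls for fib(61) = 8105479075761


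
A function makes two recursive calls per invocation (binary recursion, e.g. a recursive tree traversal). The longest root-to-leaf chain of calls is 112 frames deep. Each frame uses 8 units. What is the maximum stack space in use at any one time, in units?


Binary recursion: the two calls run one after the other, so only one root-to-leaf chain of frames is on the stack at a time.
Maximum depth (longest chain) = 112 frames
Each frame = 8 units
Max stack space = 112 * 8 = 896


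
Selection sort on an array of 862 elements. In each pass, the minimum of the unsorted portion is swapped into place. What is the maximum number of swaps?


Selection sort performs one swap per pass:
  Pass 1: find min in positions 0 to 861, swap with position 0
  Pass 2: find min in positions 1 to 861, swap with position 1
  Pass 3: find min in positions 2 to 861, swap with position 2
  Pass 4: find min in positions 3 to 861, swap with position 3
  Pass 5: find min in positions 4 to 861, swap with position 4
  ... (856 more passes)
Total passes (and swaps) = n - 1 = 862 - 1 = 861


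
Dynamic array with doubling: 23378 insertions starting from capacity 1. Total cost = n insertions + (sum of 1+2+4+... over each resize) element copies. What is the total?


n = 23378
Insertion costs: 23378
Resizes copy 1, 2, 4, ... up to the largest power of 2 that is <= n-1 = 23377, i.e. 16384.
Copy costs = 1 + 2 + 4 + 8 + 16 + 32 + 64 + 128 + 256 + 512 + 1024 + 2048 + 4096 + 8192 + 16384 = 32767
Total = 23378 + 32767 = 56145


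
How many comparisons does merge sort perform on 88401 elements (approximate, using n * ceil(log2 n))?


Recursion depth: ceil(log2(88401)) = 17
Each recursion level merges n = 88401 elements
Total = 88401 * 17 = 1502817


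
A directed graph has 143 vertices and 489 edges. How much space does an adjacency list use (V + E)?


Adjacency list: one list head per vertex + one entry per edge
Vertex heads: 143
Edge entries: 489
Total = 143 + 489 = 632


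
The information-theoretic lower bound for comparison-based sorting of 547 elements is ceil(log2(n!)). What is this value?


A binary decision tree of height h has at most 2^h leaves and needs at least n! of them, so h >= ceil(log2(n!)).
547! is far too large to multiply out, so use Stirling's series:
  ln(n!) ~ n ln n - n + (1/2) ln(2 pi n) + 1/(12n)  (error below 1/(360 n^3), negligible here)
  ln(547) = 6.3044488
  n ln n = 547 * 6.3044488 = 3448.5335
  (1/2) ln(2 pi * 547) = (1/2) ln(3436.9024) = 4.0712
  1/(12*547) = 0.0002
  ln(547!) ~ 3448.5335 - 547 + 4.0712 + 0.0002 = 2905.6049
Convert to base 2: log2(547!) = 2905.6049 / ln 2 = 2905.6049 / 0.69314718 = 4191.9018
ceil(4191.9018) = 4192


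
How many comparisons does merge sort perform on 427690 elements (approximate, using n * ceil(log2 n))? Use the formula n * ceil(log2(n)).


Recursion depth: ceil(log2(427690)) = 19
Each recursion level merges n = 427690 elements
Total = 427690 * 19 = 8126110


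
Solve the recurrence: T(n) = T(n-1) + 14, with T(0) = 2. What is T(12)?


Unrolling the recurrence:
T(12) = T(11) + 14
       = T(10) + 14 + 14
       = T(9) + 14*3
       ...
       = T(0) + 14*12
       = 2 + 168 = 170


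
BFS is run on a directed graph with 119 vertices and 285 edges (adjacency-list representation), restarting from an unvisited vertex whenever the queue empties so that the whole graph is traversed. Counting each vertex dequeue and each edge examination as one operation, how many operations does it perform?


A full BFS traversal dequeues each vertex exactly once and examines each directed edge exactly once.
V = 119 (vertex processing cost)
E = 285 (edge examination cost)
Total operations proportional to V + E = 119 + 285 = 404


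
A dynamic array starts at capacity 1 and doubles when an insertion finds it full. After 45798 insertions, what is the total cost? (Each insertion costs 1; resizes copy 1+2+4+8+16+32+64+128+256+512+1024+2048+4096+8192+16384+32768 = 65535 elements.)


Insertion cost: 45798 (one per element)
Resizes occur just before inserting elements 2, 3, 5, 9, ...
Elements copied at each resize: 1 + 2 + 4 + 8 + 16 + 32 + 64 + 128 + 256 + 512 + 1024 + 2048 + 4096 + 8192 + 16384 + 32768
Sum of copies = 65535 (geometric series: 2^k - 1)
Total = 45798 + 65535 = 111333


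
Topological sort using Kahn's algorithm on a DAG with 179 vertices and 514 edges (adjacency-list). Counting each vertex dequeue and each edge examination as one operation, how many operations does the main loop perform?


Kahn's algorithm:
  1. Compute in-degrees: O(V + E)
  2. Process queue: each vertex dequeued once (O(V))
     each edge examined once (O(E))
Total = V + E = 179 + 514 = 693


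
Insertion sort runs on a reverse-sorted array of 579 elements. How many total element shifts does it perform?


Sum of shifts = 1 + 2 + 3 + ... + 578
= 579 * 578 / 2
= 334662 / 2
= 167331


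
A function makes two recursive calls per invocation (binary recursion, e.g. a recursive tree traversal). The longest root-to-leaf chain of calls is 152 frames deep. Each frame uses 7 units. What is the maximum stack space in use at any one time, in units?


Binary recursion: the two calls run one after the other, so only one root-to-leaf chain of frames is on the stack at a time.
Maximum depth (longest chain) = 152 frames
Each frame = 7 units
Max stack space = 152 * 7 = 1064


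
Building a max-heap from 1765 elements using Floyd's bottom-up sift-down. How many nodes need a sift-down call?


In a heap of 1765 elements (0-indexed array):
  Last element index: 1764
  Parent of last element: floor((1764 - 1) / 2) = 881
  Internal nodes: indices 0 to 881
  Count = floor(1765/2) = 882


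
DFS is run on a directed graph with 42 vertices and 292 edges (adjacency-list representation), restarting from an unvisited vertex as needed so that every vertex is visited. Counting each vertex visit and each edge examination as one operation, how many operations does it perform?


A full DFS traversal processes each vertex exactly once (push/pop on stack).
Each directed edge is examined once.
V = 42, E = 292
V + E = 334


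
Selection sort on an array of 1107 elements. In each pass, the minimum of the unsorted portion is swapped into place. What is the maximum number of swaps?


Selection sort performs one swap per pass:
  Pass 1: find min in positions 0 to 1106, swap with position 0
  Pass 2: find min in positions 1 to 1106, swap with position 1
  Pass 3: find min in positions 2 to 1106, swap with position 2
  Pass 4: find min in positions 3 to 1106, swap with position 3
  Pass 5: find min in positions 4 to 1106, swap with position 4
  ... (1101 more passes)
Total passes (and swaps) = n - 1 = 1107 - 1 = 1106


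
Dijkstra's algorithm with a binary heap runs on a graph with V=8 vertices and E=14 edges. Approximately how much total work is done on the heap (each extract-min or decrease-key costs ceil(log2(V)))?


Dijkstra with a binary heap: each vertex is extracted once, each edge may relax once.
Each heap operation costs O(log V).
V + E = 8 + 14 = 22
ceil(log2(8)) = 3 (since 2^2 = 4 < 8 <= 8 = 2^3)
Total heap work = (V+E) * ceil(log2(V)) = 22 * 3 = 66


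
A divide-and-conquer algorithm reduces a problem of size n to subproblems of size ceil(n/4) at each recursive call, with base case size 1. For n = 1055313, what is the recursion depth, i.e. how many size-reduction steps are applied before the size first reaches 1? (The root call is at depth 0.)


Each step divides the size by 4 (rounding up); after k steps the size is ceil(n/4^k), which equals 1 exactly when 4^k >= n.
So the depth is the smallest k with 4^k >= 1055313, i.e. ceil(log_4(1055313)).
4^10 = 1048576 < 1055313 <= 4194304 = 4^11
Recursion depth = 11


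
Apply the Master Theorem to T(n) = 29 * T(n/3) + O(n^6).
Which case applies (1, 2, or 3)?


The Master Theorem: T(n) = a*T(n/b) + O(n^c)
  a = 29, b = 3, c = 6
log_b(a) = log_3(29) ~ 3.065
Compare b^c with a: 3^6 = 729 > 29, so c > log_b(a).
Since c > log_b(a), Case 3 applies.
T(n) = O(n^6)
Master Theorem case = 3


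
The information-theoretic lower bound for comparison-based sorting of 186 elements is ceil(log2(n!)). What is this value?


A binary decision tree of height h has at most 2^h leaves and needs at least n! of them, so h >= ceil(log2(n!)).
186! is far too large to multiply out, so use Stirling's series:
  ln(n!) ~ n ln n - n + (1/2) ln(2 pi n) + 1/(12n)  (error below 1/(360 n^3), negligible here)
  ln(186) = 5.2257467
  n ln n = 186 * 5.2257467 = 971.9889
  (1/2) ln(2 pi * 186) = (1/2) ln(1168.6725) = 3.5318
  1/(12*186) = 0.0004
  ln(186!) ~ 971.9889 - 186 + 3.5318 + 0.0004 = 789.5211
Convert to base 2: log2(186!) = 789.5211 / ln 2 = 789.5211 / 0.69314718 = 1139.0382
ceil(1139.0382) = 1140


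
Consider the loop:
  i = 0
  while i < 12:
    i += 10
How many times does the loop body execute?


Starting at i = 0, each iteration adds 10.
Iterations until i >= 12:
  Iteration 1: i = 0 -> i = 10
  Iteration 2: i = 10 -> i = 20
Total iterations = ceil(12/10) = 2


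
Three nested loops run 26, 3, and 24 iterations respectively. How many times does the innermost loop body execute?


Loop 1 (outermost): 26 iterations
Loop 2 (middle): 3 iterations per outer
Loop 3 (innermost): 24 iterations per middle
Total = 26 * 3 * 24 = 1872


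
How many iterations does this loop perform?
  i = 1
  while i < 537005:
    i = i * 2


The loop variable doubles each iteration:
i = 1 -> 2 -> 4 -> 8 -> 16 -> 32 -> 64 -> 128 -> 256 -> 512 -> 1024 -> 2048 -> 4096 -> 8192 -> 16384 -> 32768 -> 65536 -> 131072 -> 262144 -> 524288 -> 1048576 (stop, 1048576 >= 537005)
Number of doublings = ceil(log2(537005)) = 20


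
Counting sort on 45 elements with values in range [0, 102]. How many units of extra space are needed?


Output array size: 45 (to store sorted result)
Count array size: 103 (one slot per possible value, range 0 to 102)
Total extra space = 45 + 103 = 148


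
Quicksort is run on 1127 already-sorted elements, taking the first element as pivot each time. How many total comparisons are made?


Sum of comparisons per partition:
1126 + 1125 + ... + 1 + 0
= 1127 * (1127 - 1) / 2
= 1127 * 1126 / 2
= 634501


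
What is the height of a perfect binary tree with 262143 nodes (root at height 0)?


A perfect binary tree with 262143 nodes:
  262143 = 2^18 - 1
  Levels: 0, 1, ..., 17
  Height = 17


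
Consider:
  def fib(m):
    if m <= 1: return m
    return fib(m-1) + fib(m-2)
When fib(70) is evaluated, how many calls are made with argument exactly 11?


Let N(m) = number of times fib(m) is called while evaluating fib(70).
N(70) = 1 (the initial call).
N(69) = 1 (only fib(70) calls it).
For 1 <= m <= 68: fib(m) is called by fib(m+1) and fib(m+2), so
  N(m) = N(m+1) + N(m+2).
fib(0) is called only by fib(2), so N(0) = N(2).
Walk down from m=70:
  N(70)=1, N(69)=1, N(68)=2, N(67)=3, N(66)=5, N(65)=8, N(64)=13, N(63)=21, N(62)=34, N(61)=55, N(60)=89, N(59)=144, N(58)=233, N(57)=377, N(56)=610, N(55)=987, N(54)=1597, N(53)=2584, N(52)=4181, N(51)=6765, N(50)=10946, N(49)=17711, N(48)=28657, N(47)=46368, N(46)=75025, N(45)=121393, N(44)=196418, N(43)=317811, N(42)=514229, N(41)=832040, N(40)=1346269, N(39)=2178309, N(38)=3524578, N(37)=5702887, N(36)=9227465, N(35)=14930352, N(34)=24157817, N(33)=39088169, N(32)=63245986, N(31)=102334155, N(30)=165580141, N(29)=267914296, N(28)=433494437, N(27)=701408733, N(26)=1134903170, N(25)=1836311903, N(24)=2971215073, N(23)=4807526976, N(22)=7778742049, N(21)=12586269025, N(20)=20365011074, N(19)=32951280099, N(18)=53316291173, N(17)=86267571272, N(16)=139583862445, N(15)=225851433717, N(14)=365435296162, N(13)=591286729879, N(12)=956722026041, N(11)=1548008755920
N(11) = 1548008755920


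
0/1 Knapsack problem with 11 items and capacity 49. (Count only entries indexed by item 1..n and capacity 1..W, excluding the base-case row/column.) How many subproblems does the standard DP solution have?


The DP table is indexed by (item, capacity).
Rows: 11 items
Columns: 49 capacity values (1 to W)
Total subproblems = 11 * 49 = 539


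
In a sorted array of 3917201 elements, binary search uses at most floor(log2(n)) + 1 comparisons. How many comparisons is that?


Halving sequence: 3917201 -> 1958600 -> 979300 -> 489650 -> 244825 -> 122412 -> 61206 -> 30603 -> 15301 -> 7650 -> 3825 -> 1912 -> 956 -> 478 -> 239 -> 119 -> 59 -> 29 -> 14 -> 7 -> 3 -> 1
Number of halvings = 21
Max comparisons = 21 + 1 = 22


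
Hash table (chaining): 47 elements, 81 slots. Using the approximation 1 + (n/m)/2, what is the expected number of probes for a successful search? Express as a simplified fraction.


Computing expected probes:
alpha = 47/81
= 1 + alpha/2
= 1 + 47/(2*81)
= (2*81 + 47) / (2*81)
= 209/162


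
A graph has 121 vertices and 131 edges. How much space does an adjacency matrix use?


Adjacency matrix: V x V grid of entries
Space = V^2 = 121^2 = 121 * 121 = 14641


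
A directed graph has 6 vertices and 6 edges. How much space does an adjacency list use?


Adjacency list: one list head per vertex + one entry per edge
Vertex heads: 6
Edge entries: 6
Total = 6 + 6 = 12


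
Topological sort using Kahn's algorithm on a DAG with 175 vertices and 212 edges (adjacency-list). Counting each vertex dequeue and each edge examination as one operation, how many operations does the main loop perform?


Kahn's algorithm:
  1. Compute in-degrees: O(V + E)
  2. Process queue: each vertex dequeued once (O(V))
     each edge examined once (O(E))
Total = V + E = 175 + 212 = 387


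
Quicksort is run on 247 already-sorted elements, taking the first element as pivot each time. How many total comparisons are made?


Sum of comparisons per partition:
246 + 245 + ... + 1 + 0
= 247 * (247 - 1) / 2
= 247 * 246 / 2
= 30381


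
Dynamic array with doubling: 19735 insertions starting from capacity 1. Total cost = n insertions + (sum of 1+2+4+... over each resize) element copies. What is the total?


n = 19735
Insertion costs: 19735
Resizes copy 1, 2, 4, ... up to the largest power of 2 that is <= n-1 = 19734, i.e. 16384.
Copy costs = 1 + 2 + 4 + 8 + 16 + 32 + 64 + 128 + 256 + 512 + 1024 + 2048 + 4096 + 8192 + 16384 = 32767
Total = 19735 + 32767 = 52502


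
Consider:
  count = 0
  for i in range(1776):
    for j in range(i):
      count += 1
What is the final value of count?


For each i, the inner loop runs i times:
  i=0: inner runs 0 times
  i=1: inner runs 1 time
  i=2: inner runs 2 times
  i=3: inner runs 3 times
  i=4: inner runs 4 times
  i=5: inner runs 5 times
  i=6: inner runs 6 times
  i=7: inner runs 7 times
  ...
Total = 0 + 1 + 2 + ... + 1775 = 1776*(1776-1)/2 = 1576200


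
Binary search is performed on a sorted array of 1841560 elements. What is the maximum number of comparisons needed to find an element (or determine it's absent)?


Binary search halves the search space each comparison:
  Step 1: search space = 1841560 -> 920780
  Step 2: search space = 920780 -> 460390
  Step 3: search space = 460390 -> 230195
  Step 4: search space = 230195 -> 115097
  Step 5: search space = 115097 -> 57548
  Step 6: search space = 57548 -> 28774
  Step 7: search space = 28774 -> 14387
  Step 8: search space = 14387 -> 7193
  Step 9: search space = 7193 -> 3596
  Step 10: search space = 3596 -> 1798
  Step 11: search space = 1798 -> 899
  Step 12: search space = 899 -> 449
  Step 13: search space = 449 -> 224
  Step 14: search space = 224 -> 112
  Step 15: search space = 112 -> 56
  Step 16: search space = 56 -> 28
  Step 17: search space = 28 -> 14
  Step 18: search space = 14 -> 7
  Step 19: search space = 7 -> 3
  Step 20: search space = 3 -> 1
  Step 21: search space = 1 (final check)
Maximum comparisons = floor(log2(1841560)) + 1 = 20 + 1 = 21


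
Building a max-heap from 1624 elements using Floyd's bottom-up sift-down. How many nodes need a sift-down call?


In a heap of 1624 elements (0-indexed array):
  Last element index: 1623
  Parent of last element: floor((1623 - 1) / 2) = 811
  Internal nodes: indices 0 to 811
  Count = floor(1624/2) = 812


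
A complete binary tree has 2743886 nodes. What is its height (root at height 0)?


In a complete binary tree, level k holds nodes 2^k .. 2^(k+1)-1 (1-indexed).
Height = floor(log2(n)) = floor(log2(2743886)) = 21
Check: 2^21 = 2097152 <= 2743886 < 4194304 = 2^22


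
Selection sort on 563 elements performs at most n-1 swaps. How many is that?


Each of the 562 passes places one element in its final position.
Pass 1: swap minimum into position 0
Pass 2: swap minimum of remaining into position 1
...
Pass 562: last two elements, one swap
Maximum swaps = 563 - 1 = 562


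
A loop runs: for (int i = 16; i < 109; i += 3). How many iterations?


Loop starts at i = 16, increments by 3, stops when i >= 109.
Number of iterations = ceil((109 - 16) / 3)
= ceil(93 / 3)
= 31


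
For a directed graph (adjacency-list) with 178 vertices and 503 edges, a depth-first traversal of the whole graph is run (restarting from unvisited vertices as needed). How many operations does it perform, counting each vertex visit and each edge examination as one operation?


A full DFS traversal visits each vertex once and examines each edge once.
V = 178
E = 503
Sum = 178 + 503 = 681


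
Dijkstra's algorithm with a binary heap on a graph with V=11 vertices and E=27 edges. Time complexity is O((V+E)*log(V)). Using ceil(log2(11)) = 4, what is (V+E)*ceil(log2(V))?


Dijkstra with a binary heap: each vertex is extracted once, each edge may relax once.
Each heap operation costs O(log V).
V + E = 11 + 27 = 38
ceil(log2(11)) = 4 (since 2^3 = 8 < 11 <= 16 = 2^4)
Total heap work = (V+E) * ceil(log2(V)) = 38 * 4 = 152


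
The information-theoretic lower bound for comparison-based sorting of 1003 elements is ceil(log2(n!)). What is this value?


A binary decision tree of height h has at most 2^h leaves and needs at least n! of them, so h >= ceil(log2(n!)).
1003! is far too large to multiply out, so use Stirling's series:
  ln(n!) ~ n ln n - n + (1/2) ln(2 pi n) + 1/(12n)  (error below 1/(360 n^3), negligible here)
  ln(1003) = 6.9107508
  n ln n = 1003 * 6.9107508 = 6931.4831
  (1/2) ln(2 pi * 1003) = (1/2) ln(6302.0349) = 4.3743
  1/(12*1003) = 0.0001
  ln(1003!) ~ 6931.4831 - 1003 + 4.3743 + 0.0001 = 5932.8575
Convert to base 2: log2(1003!) = 5932.8575 / ln 2 = 5932.8575 / 0.69314718 = 8559.3041
ceil(8559.3041) = 8560


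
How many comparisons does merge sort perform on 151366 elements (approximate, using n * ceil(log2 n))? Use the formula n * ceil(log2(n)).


Recursion depth: ceil(log2(151366)) = 18
Each recursion level merges n = 151366 elements
Total = 151366 * 18 = 2724588


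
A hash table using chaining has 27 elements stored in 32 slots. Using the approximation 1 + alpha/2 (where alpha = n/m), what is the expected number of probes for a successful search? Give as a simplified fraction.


Load factor alpha = n/m = 27/32
Expected probes = 1 + alpha/2 = 1 + 27/(2*32)
= 1 + 27/64
= 64/64 + 27/64
= 91/64


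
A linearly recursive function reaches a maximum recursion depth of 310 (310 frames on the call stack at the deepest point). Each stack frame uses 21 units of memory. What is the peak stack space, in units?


Maximum recursion depth = 310 frames
Memory per frame = 21 units
Total stack space = depth * frame_size
= 310 * 21 = 6510


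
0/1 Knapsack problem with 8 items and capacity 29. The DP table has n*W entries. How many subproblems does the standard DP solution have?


The DP table is indexed by (item, capacity).
Rows: 8 items
Columns: 29 capacity values (1 to W)
Total subproblems = 8 * 29 = 232


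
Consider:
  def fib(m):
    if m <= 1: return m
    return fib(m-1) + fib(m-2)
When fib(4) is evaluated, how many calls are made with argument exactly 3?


Let N(m) = number of times fib(m) is called while evaluating fib(4).
N(4) = 1 (the initial call).
N(3) = 1 (only fib(4) calls it).
For 1 <= m <= 2: fib(m) is called by fib(m+1) and fib(m+2), so
  N(m) = N(m+1) + N(m+2).
fib(0) is called only by fib(2), so N(0) = N(2).
Walk down from m=4:
  N(4)=1, N(3)=1
N(3) = 1


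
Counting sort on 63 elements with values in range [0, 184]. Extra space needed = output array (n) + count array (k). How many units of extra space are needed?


Output array size: 63 (to store sorted result)
Count array size: 185 (one slot per possible value, range 0 to 184)
Total extra space = 63 + 185 = 248


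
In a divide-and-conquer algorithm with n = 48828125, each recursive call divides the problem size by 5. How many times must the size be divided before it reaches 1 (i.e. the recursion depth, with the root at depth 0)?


Number of divisions = log_5(48828125)
Sizes: 48828125 -> 9765625 -> 1953125 -> 390625 -> 78125 -> 15625 -> 3125 -> 625 -> 125 -> 25 -> 5 -> 1 (11 divisions)
Recursion depth = 11


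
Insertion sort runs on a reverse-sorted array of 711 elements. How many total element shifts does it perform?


Sum of shifts = 1 + 2 + 3 + ... + 710
= 711 * 710 / 2
= 504810 / 2
= 252405


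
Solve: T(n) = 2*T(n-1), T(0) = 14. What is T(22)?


Unrolling:
T(22) = 2*T(21) = 2^2*T(20) = ... = 2^22*T(0)
= 2^22 * 14
= 4194304 * 14 = 58720256


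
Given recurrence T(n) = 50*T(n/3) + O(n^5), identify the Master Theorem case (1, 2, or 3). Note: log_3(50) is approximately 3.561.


Master Theorem parameters: a=50, b=3, c=5
log_b(a) = 3.561
Compare b^c with a: 3^5 = 243 > 50, so c > log_b(a).
Comparing c=5 vs log_b(a)=3.561:
5 > 3.561 => Case 3
Result: T(n) = O(n^5)
Master Theorem case = 3


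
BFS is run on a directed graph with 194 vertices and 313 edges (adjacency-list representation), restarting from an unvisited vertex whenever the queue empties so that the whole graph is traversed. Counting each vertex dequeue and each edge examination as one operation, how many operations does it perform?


A full BFS traversal dequeues each vertex exactly once and examines each directed edge exactly once.
V = 194 (vertex processing cost)
E = 313 (edge examination cost)
Total operations proportional to V + E = 194 + 313 = 507


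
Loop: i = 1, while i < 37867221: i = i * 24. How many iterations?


i multiplies by 24 each step:
i = 1 -> 24 -> 576 -> 13824 -> 331776 -> 7962624 -> 191102976 (stop)
Iterations = ceil(log_24(37867221)) = 6


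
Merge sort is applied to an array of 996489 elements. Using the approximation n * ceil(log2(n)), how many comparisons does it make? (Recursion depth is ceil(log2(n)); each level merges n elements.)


Merge sort divides the array into halves recursively.
Number of levels = ceil(log2(996489)) = 20
At each level, approximately n = 996489 comparisons are needed for merging.
Total comparisons ~ n * ceil(log2(n)) = 996489 * 20 = 19929780


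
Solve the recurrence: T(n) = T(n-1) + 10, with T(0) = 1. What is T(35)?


Unrolling the recurrence:
T(35) = T(34) + 10
       = T(33) + 10 + 10
       = T(32) + 10*3
       ...
       = T(0) + 10*35
       = 1 + 350 = 351


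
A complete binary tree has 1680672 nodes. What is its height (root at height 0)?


In a complete binary tree, level k holds nodes 2^k .. 2^(k+1)-1 (1-indexed).
Height = floor(log2(n)) = floor(log2(1680672)) = 20
Check: 2^20 = 1048576 <= 1680672 < 2097152 = 2^21


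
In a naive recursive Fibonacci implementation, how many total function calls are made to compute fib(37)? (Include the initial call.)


Let C(m) = total calls to evaluate fib(m). Then C(0)=C(1)=1, and
C(m) = 1 + C(m-1) + C(m-2) for m >= 2.
Build the table (each entry = 1 + previous two):
  C(0) = 1
  C(1) = 1
  C(2) = 1 + 1 + 1 = 3
  C(3) = 1 + 3 + 1 = 5
  C(4) = 1 + 5 + 3 = 9
  C(5) = 1 + 9 + 5 = 15
  C(6) = 1 + 15 + 9 = 25
  C(7) = 1 + 25 + 15 = 41
  C(8) = 1 + 41 + 25 = 67
  C(9) = 1 + 67 + 41 = 109
  C(10) = 1 + 109 + 67 = 177
  C(11) = 1 + 177 + 109 = 287
  C(12) = 1 + 287 + 177 = 465
  C(13) = 1 + 465 + 287 = 753
  C(14) = 1 + 753 + 465 = 1219
  C(15) = 1 + 1219 + 753 = 1973
  C(16) = 1 + 1973 + 1219 = 3193
  C(17) = 1 + 3193 + 1973 = 5167
  C(18) = 1 + 5167 + 3193 = 8361
  C(19) = 1 + 8361 + 5167 = 13529
  C(20) = 1 + 13529 + 8361 = 21891
  C(21) = 1 + 21891 + 13529 = 35421
  C(22) = 1 + 35421 + 21891 = 57313
  C(23) = 1 + 57313 + 35421 = 92735
  C(24) = 1 + 92735 + 57313 = 150049
  C(25) = 1 + 150049 + 92735 = 242785
  C(26) = 1 + 242785 + 150049 = 392835
  C(27) = 1 + 392835 + 242785 = 635621
  C(28) = 1 + 635621 + 392835 = 1028457
  C(29) = 1 + 1028457 + 635621 = 1664079
  C(30) = 1 + 1664079 + 1028457 = 2692537
  C(31) = 1 + 2692537 + 1664079 = 4356617
  C(32) = 1 + 4356617 + 2692537 = 7049155
  C(33) = 1 + 7049155 + 4356617 = 11405773
  C(34) = 1 + 11405773 + 7049155 = 18454929
  C(35) = 1 + 18454929 + 11405773 = 29860703
  C(36) = 1 + 29860703 + 18454929 = 48315633
  C(37) = 1 + 48315633 + 29860703 = 78176337
Total calls for fib(37) = 78176337


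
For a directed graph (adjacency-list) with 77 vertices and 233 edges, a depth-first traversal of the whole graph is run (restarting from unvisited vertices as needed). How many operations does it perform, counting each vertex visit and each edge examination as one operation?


A full DFS traversal visits each vertex once and examines each edge once.
V = 77
E = 233
Sum = 77 + 233 = 310


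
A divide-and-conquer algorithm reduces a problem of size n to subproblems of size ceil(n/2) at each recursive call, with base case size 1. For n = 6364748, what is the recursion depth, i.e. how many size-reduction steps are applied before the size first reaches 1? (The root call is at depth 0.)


Each step divides the size by 2 (rounding up); after k steps the size is ceil(n/2^k), which equals 1 exactly when 2^k >= n.
So the depth is the smallest k with 2^k >= 6364748, i.e. ceil(log_2(6364748)).
2^22 = 4194304 < 6364748 <= 8388608 = 2^23
Recursion depth = 23


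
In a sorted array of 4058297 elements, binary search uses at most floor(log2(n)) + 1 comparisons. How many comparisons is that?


Halving sequence: 4058297 -> 2029148 -> 1014574 -> 507287 -> 253643 -> 126821 -> 63410 -> 31705 -> 15852 -> 7926 -> 3963 -> 1981 -> 990 -> 495 -> 247 -> 123 -> 61 -> 30 -> 15 -> 7 -> 3 -> 1
Number of halvings = 21
Max comparisons = 21 + 1 = 22


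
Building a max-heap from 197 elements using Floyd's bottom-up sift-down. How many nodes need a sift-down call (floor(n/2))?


In a heap of 197 elements (0-indexed array):
  Last element index: 196
  Parent of last element: floor((196 - 1) / 2) = 97
  Internal nodes: indices 0 to 97
  Count = floor(197/2) = 98


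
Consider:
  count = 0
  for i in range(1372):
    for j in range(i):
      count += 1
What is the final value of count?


For each i, the inner loop runs i times:
  i=0: inner runs 0 times
  i=1: inner runs 1 time
  i=2: inner runs 2 times
  i=3: inner runs 3 times
  i=4: inner runs 4 times
  i=5: inner runs 5 times
  i=6: inner runs 6 times
  i=7: inner runs 7 times
  ...
Total = 0 + 1 + 2 + ... + 1371 = 1372*(1372-1)/2 = 940506


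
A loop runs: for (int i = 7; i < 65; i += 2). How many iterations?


Loop starts at i = 7, increments by 2, stops when i >= 65.
Number of iterations = ceil((65 - 7) / 2)
= ceil(58 / 2)
= 29


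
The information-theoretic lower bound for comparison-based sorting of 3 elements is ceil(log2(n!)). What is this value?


A binary decision tree of height h has at most 2^h leaves and needs at least n! of them, so h >= ceil(log2(n!)).
Compute 3! as a running product:
  x2 = 2, x3 = 6
3! = 6
Bracket between powers of 2:
  2^2 = 4 < 6 <= 8 = 2^3
So ceil(log2(3!)) = 3


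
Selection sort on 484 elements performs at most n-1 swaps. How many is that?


Each of the 483 passes places one element in its final position.
Pass 1: swap minimum into position 0
Pass 2: swap minimum of remaining into position 1
...
Pass 483: last two elements, one swap
Maximum swaps = 484 - 1 = 483


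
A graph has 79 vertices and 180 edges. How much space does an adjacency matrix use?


Adjacency matrix: V x V grid of entries
Space = V^2 = 79^2 = 79 * 79 = 6241


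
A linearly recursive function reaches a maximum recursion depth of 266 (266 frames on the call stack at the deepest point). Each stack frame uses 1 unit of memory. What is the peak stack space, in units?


Maximum recursion depth = 266 frames
Memory per frame = 1 unit
Total stack space = depth * frame_size
= 266 * 1 = 266


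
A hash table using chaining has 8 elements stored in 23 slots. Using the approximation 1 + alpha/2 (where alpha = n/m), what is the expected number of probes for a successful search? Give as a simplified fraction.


Load factor alpha = n/m = 8/23
Expected probes = 1 + alpha/2 = 1 + 8/(2*23)
= 1 + 8/46
= 46/46 + 8/46
= 54/46
Simplify: 27/23


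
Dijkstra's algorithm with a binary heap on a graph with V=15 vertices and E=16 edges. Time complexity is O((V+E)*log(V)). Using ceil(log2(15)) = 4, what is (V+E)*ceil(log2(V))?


Dijkstra with a binary heap: each vertex is extracted once, each edge may relax once.
Each heap operation costs O(log V).
V + E = 15 + 16 = 31
ceil(log2(15)) = 4 (since 2^3 = 8 < 15 <= 16 = 2^4)
Total heap work = (V+E) * ceil(log2(V)) = 31 * 4 = 124


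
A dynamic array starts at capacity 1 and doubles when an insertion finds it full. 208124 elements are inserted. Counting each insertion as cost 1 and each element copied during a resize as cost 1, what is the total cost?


n = 208124
Insertion costs: 208124
Resizes copy 1, 2, 4, ... up to the largest power of 2 that is <= n-1 = 208123, i.e. 131072.
Copy costs = 1 + 2 + 4 + 8 + 16 + 32 + 64 + 128 + 256 + 512 + 1024 + 2048 + 4096 + 8192 + 16384 + 32768 + 65536 + 131072 = 262143
Total = 208124 + 262143 = 470267


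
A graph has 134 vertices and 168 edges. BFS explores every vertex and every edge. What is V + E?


A full BFS traversal dequeues each vertex once and examines each edge once.
Vertex visits: 134
Edge visits: 168
V + E = 134 + 168 = 302


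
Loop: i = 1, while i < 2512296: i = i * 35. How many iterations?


i multiplies by 35 each step:
i = 1 -> 35 -> 1225 -> 42875 -> 1500625 -> 52521875 (stop)
Iterations = ceil(log_35(2512296)) = 5
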